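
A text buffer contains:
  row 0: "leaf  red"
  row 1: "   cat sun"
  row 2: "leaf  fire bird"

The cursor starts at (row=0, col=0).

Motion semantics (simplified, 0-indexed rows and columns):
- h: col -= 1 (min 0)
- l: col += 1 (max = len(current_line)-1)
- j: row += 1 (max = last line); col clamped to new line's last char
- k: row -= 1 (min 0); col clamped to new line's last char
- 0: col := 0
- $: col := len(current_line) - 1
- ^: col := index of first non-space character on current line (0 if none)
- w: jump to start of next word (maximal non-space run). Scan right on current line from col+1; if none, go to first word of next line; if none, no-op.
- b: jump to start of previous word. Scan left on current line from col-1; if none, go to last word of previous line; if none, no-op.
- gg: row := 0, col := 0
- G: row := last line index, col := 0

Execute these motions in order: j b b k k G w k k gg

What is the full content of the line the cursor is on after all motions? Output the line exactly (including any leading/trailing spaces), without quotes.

After 1 (j): row=1 col=0 char='_'
After 2 (b): row=0 col=6 char='r'
After 3 (b): row=0 col=0 char='l'
After 4 (k): row=0 col=0 char='l'
After 5 (k): row=0 col=0 char='l'
After 6 (G): row=2 col=0 char='l'
After 7 (w): row=2 col=6 char='f'
After 8 (k): row=1 col=6 char='_'
After 9 (k): row=0 col=6 char='r'
After 10 (gg): row=0 col=0 char='l'

Answer: leaf  red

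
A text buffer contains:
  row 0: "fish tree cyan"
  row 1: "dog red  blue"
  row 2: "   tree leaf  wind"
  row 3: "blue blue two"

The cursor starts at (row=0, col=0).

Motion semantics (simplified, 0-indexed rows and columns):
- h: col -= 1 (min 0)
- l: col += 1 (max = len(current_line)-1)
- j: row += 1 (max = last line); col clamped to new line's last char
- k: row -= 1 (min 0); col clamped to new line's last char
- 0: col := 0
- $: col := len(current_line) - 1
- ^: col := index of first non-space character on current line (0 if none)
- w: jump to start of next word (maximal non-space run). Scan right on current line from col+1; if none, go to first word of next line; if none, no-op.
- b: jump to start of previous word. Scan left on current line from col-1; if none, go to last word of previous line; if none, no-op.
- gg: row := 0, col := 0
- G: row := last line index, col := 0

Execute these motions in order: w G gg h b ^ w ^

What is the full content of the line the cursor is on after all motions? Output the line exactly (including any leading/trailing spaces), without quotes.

Answer: fish tree cyan

Derivation:
After 1 (w): row=0 col=5 char='t'
After 2 (G): row=3 col=0 char='b'
After 3 (gg): row=0 col=0 char='f'
After 4 (h): row=0 col=0 char='f'
After 5 (b): row=0 col=0 char='f'
After 6 (^): row=0 col=0 char='f'
After 7 (w): row=0 col=5 char='t'
After 8 (^): row=0 col=0 char='f'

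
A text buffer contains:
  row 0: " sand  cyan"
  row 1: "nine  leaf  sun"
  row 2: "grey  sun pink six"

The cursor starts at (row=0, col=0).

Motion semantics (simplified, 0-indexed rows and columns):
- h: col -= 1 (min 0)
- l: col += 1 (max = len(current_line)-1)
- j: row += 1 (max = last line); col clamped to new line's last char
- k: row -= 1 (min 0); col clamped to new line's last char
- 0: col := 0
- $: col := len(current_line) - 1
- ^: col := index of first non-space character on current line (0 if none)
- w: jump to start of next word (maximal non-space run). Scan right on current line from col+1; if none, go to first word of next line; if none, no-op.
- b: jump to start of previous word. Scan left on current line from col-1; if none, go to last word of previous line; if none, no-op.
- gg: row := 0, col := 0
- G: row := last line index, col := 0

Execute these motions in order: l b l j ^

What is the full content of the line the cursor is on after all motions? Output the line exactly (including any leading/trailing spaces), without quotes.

After 1 (l): row=0 col=1 char='s'
After 2 (b): row=0 col=1 char='s'
After 3 (l): row=0 col=2 char='a'
After 4 (j): row=1 col=2 char='n'
After 5 (^): row=1 col=0 char='n'

Answer: nine  leaf  sun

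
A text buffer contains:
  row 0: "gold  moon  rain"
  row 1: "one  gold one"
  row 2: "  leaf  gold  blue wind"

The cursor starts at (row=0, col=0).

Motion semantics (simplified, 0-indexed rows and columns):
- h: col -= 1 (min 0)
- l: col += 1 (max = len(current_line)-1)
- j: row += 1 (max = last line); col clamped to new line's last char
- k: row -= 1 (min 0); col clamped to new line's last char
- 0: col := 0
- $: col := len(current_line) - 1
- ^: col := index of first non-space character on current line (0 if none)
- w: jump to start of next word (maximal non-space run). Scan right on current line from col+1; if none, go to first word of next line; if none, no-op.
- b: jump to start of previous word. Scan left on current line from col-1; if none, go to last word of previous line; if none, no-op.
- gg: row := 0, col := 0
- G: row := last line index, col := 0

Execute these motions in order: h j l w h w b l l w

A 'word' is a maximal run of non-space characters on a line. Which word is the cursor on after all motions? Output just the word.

Answer: gold

Derivation:
After 1 (h): row=0 col=0 char='g'
After 2 (j): row=1 col=0 char='o'
After 3 (l): row=1 col=1 char='n'
After 4 (w): row=1 col=5 char='g'
After 5 (h): row=1 col=4 char='_'
After 6 (w): row=1 col=5 char='g'
After 7 (b): row=1 col=0 char='o'
After 8 (l): row=1 col=1 char='n'
After 9 (l): row=1 col=2 char='e'
After 10 (w): row=1 col=5 char='g'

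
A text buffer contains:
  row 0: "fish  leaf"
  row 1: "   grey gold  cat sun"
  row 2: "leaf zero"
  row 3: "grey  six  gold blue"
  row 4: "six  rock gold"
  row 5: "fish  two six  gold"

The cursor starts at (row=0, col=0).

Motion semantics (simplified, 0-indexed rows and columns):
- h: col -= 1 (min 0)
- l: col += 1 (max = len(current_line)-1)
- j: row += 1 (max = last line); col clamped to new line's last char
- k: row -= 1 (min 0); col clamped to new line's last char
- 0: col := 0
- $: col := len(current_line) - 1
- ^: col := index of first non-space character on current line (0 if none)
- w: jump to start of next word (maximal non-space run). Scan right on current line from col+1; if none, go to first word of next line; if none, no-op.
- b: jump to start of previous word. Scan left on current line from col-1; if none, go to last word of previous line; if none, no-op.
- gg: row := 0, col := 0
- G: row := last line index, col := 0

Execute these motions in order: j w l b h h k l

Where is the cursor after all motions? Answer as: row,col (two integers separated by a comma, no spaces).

Answer: 0,2

Derivation:
After 1 (j): row=1 col=0 char='_'
After 2 (w): row=1 col=3 char='g'
After 3 (l): row=1 col=4 char='r'
After 4 (b): row=1 col=3 char='g'
After 5 (h): row=1 col=2 char='_'
After 6 (h): row=1 col=1 char='_'
After 7 (k): row=0 col=1 char='i'
After 8 (l): row=0 col=2 char='s'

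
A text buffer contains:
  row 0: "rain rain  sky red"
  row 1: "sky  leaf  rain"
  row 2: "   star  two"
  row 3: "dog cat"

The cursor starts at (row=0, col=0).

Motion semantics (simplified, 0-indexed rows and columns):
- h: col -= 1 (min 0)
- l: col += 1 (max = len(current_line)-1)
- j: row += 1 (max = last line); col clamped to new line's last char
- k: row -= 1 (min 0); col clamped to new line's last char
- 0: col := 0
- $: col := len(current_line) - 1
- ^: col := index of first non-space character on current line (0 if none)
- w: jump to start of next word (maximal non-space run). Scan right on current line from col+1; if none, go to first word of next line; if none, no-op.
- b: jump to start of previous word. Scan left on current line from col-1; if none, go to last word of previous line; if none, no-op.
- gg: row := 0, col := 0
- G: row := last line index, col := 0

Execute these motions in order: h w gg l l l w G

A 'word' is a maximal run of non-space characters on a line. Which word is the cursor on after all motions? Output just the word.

After 1 (h): row=0 col=0 char='r'
After 2 (w): row=0 col=5 char='r'
After 3 (gg): row=0 col=0 char='r'
After 4 (l): row=0 col=1 char='a'
After 5 (l): row=0 col=2 char='i'
After 6 (l): row=0 col=3 char='n'
After 7 (w): row=0 col=5 char='r'
After 8 (G): row=3 col=0 char='d'

Answer: dog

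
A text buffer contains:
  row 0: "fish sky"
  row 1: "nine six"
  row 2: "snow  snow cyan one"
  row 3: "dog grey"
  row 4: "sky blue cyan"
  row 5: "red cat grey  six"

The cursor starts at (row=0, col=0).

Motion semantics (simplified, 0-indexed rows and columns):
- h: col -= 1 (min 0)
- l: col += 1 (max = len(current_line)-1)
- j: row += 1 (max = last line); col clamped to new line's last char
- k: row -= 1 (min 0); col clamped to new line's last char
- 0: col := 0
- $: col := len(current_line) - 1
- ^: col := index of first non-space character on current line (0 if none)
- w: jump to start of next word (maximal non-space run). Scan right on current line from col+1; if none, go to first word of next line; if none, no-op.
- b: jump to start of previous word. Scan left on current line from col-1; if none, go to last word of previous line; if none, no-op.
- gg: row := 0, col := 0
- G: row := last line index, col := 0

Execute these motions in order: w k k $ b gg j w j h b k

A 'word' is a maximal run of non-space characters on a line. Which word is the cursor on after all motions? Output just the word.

Answer: nine

Derivation:
After 1 (w): row=0 col=5 char='s'
After 2 (k): row=0 col=5 char='s'
After 3 (k): row=0 col=5 char='s'
After 4 ($): row=0 col=7 char='y'
After 5 (b): row=0 col=5 char='s'
After 6 (gg): row=0 col=0 char='f'
After 7 (j): row=1 col=0 char='n'
After 8 (w): row=1 col=5 char='s'
After 9 (j): row=2 col=5 char='_'
After 10 (h): row=2 col=4 char='_'
After 11 (b): row=2 col=0 char='s'
After 12 (k): row=1 col=0 char='n'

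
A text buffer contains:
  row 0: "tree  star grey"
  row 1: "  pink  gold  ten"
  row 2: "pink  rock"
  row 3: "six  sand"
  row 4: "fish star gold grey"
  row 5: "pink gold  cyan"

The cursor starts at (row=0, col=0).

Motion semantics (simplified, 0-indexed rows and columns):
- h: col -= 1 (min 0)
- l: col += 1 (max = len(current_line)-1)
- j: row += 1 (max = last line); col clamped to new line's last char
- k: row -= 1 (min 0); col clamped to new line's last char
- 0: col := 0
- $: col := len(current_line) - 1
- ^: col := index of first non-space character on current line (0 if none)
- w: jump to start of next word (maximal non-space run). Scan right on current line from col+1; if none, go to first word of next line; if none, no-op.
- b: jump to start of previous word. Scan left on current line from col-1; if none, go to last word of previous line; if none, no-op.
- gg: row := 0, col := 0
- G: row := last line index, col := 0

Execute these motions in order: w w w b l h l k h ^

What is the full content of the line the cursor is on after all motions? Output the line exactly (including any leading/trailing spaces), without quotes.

Answer: tree  star grey

Derivation:
After 1 (w): row=0 col=6 char='s'
After 2 (w): row=0 col=11 char='g'
After 3 (w): row=1 col=2 char='p'
After 4 (b): row=0 col=11 char='g'
After 5 (l): row=0 col=12 char='r'
After 6 (h): row=0 col=11 char='g'
After 7 (l): row=0 col=12 char='r'
After 8 (k): row=0 col=12 char='r'
After 9 (h): row=0 col=11 char='g'
After 10 (^): row=0 col=0 char='t'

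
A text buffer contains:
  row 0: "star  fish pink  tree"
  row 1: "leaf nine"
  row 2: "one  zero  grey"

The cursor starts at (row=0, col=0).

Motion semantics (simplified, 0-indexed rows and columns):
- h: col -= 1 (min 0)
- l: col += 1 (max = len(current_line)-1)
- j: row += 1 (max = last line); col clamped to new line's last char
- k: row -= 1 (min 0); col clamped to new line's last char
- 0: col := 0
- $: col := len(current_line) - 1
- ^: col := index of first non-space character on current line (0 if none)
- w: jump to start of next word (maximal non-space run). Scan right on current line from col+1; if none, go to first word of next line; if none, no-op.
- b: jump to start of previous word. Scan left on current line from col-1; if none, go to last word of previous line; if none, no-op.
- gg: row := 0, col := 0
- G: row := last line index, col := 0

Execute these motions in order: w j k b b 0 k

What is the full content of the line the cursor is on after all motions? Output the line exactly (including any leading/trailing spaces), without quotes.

After 1 (w): row=0 col=6 char='f'
After 2 (j): row=1 col=6 char='i'
After 3 (k): row=0 col=6 char='f'
After 4 (b): row=0 col=0 char='s'
After 5 (b): row=0 col=0 char='s'
After 6 (0): row=0 col=0 char='s'
After 7 (k): row=0 col=0 char='s'

Answer: star  fish pink  tree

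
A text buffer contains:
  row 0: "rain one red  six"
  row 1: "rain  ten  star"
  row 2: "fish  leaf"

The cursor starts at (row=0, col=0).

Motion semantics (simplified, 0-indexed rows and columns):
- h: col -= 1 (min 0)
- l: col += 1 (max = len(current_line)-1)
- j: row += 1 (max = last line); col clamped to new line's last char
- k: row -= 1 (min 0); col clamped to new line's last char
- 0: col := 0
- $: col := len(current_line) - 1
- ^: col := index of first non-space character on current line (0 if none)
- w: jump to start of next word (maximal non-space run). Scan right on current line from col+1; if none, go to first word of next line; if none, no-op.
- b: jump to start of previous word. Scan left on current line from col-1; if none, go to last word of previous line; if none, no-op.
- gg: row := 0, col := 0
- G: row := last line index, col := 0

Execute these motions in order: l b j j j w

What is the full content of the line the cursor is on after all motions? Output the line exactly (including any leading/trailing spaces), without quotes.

After 1 (l): row=0 col=1 char='a'
After 2 (b): row=0 col=0 char='r'
After 3 (j): row=1 col=0 char='r'
After 4 (j): row=2 col=0 char='f'
After 5 (j): row=2 col=0 char='f'
After 6 (w): row=2 col=6 char='l'

Answer: fish  leaf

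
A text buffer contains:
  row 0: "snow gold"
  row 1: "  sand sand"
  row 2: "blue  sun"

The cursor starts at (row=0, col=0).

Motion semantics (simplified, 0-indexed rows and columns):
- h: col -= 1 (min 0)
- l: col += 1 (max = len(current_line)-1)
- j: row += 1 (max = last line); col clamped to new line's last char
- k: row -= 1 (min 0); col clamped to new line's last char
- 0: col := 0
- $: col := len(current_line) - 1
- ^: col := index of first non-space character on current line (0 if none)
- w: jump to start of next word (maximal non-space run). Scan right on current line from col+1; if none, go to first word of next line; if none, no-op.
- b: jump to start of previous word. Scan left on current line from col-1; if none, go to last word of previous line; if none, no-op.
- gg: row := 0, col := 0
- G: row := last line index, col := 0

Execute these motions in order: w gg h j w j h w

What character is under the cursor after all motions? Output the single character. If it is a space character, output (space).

Answer: s

Derivation:
After 1 (w): row=0 col=5 char='g'
After 2 (gg): row=0 col=0 char='s'
After 3 (h): row=0 col=0 char='s'
After 4 (j): row=1 col=0 char='_'
After 5 (w): row=1 col=2 char='s'
After 6 (j): row=2 col=2 char='u'
After 7 (h): row=2 col=1 char='l'
After 8 (w): row=2 col=6 char='s'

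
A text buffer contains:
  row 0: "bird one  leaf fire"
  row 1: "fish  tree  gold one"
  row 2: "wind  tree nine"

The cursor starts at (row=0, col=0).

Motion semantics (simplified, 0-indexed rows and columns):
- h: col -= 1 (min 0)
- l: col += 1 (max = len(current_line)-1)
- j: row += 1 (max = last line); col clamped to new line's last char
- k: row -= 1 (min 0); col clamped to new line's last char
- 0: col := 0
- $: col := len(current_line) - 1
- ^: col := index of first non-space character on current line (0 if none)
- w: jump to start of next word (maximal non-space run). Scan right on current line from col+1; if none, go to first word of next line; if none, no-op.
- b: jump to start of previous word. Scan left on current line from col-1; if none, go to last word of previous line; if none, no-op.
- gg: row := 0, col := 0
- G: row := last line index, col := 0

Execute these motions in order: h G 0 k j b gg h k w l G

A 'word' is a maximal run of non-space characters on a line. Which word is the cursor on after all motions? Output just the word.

After 1 (h): row=0 col=0 char='b'
After 2 (G): row=2 col=0 char='w'
After 3 (0): row=2 col=0 char='w'
After 4 (k): row=1 col=0 char='f'
After 5 (j): row=2 col=0 char='w'
After 6 (b): row=1 col=17 char='o'
After 7 (gg): row=0 col=0 char='b'
After 8 (h): row=0 col=0 char='b'
After 9 (k): row=0 col=0 char='b'
After 10 (w): row=0 col=5 char='o'
After 11 (l): row=0 col=6 char='n'
After 12 (G): row=2 col=0 char='w'

Answer: wind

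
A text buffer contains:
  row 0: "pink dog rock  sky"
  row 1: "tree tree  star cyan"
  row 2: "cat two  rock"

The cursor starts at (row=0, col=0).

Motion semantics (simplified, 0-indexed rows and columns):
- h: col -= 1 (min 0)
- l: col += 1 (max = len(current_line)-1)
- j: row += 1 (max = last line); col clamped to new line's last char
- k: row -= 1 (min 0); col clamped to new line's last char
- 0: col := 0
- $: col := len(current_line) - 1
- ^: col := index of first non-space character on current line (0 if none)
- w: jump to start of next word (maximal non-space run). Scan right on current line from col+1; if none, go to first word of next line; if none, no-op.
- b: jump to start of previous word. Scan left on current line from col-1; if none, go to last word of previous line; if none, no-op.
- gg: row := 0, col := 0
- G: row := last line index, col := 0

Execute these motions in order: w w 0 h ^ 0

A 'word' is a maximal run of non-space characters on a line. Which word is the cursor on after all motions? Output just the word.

After 1 (w): row=0 col=5 char='d'
After 2 (w): row=0 col=9 char='r'
After 3 (0): row=0 col=0 char='p'
After 4 (h): row=0 col=0 char='p'
After 5 (^): row=0 col=0 char='p'
After 6 (0): row=0 col=0 char='p'

Answer: pink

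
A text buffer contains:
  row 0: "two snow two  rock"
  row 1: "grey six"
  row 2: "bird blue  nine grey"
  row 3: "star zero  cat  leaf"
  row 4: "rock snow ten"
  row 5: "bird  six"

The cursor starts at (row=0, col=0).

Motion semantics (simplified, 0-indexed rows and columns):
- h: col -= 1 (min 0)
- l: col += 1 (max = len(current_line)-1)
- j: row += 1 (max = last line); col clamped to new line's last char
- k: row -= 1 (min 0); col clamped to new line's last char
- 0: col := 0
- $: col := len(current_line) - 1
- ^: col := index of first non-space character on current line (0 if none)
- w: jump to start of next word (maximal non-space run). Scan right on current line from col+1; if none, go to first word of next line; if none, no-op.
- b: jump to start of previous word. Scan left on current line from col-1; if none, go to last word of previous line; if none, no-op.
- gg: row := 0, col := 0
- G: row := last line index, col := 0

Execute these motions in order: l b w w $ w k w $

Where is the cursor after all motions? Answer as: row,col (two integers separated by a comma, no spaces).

After 1 (l): row=0 col=1 char='w'
After 2 (b): row=0 col=0 char='t'
After 3 (w): row=0 col=4 char='s'
After 4 (w): row=0 col=9 char='t'
After 5 ($): row=0 col=17 char='k'
After 6 (w): row=1 col=0 char='g'
After 7 (k): row=0 col=0 char='t'
After 8 (w): row=0 col=4 char='s'
After 9 ($): row=0 col=17 char='k'

Answer: 0,17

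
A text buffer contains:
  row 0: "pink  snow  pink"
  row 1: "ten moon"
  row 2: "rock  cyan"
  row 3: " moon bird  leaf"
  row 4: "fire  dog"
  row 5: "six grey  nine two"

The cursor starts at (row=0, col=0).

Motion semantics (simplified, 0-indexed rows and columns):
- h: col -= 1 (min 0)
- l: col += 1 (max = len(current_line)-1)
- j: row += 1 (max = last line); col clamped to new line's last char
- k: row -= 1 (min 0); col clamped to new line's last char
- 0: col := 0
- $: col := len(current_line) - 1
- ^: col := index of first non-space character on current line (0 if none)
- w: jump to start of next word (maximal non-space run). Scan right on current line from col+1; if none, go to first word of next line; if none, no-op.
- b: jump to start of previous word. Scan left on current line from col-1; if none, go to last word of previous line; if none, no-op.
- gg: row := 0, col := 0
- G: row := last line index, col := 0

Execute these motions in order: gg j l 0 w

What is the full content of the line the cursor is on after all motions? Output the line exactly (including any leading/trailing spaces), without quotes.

After 1 (gg): row=0 col=0 char='p'
After 2 (j): row=1 col=0 char='t'
After 3 (l): row=1 col=1 char='e'
After 4 (0): row=1 col=0 char='t'
After 5 (w): row=1 col=4 char='m'

Answer: ten moon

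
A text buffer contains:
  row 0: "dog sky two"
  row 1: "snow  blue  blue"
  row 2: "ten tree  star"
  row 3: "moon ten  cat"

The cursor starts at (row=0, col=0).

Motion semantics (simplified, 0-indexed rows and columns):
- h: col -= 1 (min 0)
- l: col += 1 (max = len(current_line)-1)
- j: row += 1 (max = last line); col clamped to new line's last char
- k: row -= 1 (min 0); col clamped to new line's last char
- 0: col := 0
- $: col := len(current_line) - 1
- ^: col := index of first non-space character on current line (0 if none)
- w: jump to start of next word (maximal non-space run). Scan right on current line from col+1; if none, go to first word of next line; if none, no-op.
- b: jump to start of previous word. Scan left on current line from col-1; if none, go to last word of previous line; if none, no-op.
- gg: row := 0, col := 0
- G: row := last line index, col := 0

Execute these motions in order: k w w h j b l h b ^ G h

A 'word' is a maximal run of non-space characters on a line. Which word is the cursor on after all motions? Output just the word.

Answer: moon

Derivation:
After 1 (k): row=0 col=0 char='d'
After 2 (w): row=0 col=4 char='s'
After 3 (w): row=0 col=8 char='t'
After 4 (h): row=0 col=7 char='_'
After 5 (j): row=1 col=7 char='l'
After 6 (b): row=1 col=6 char='b'
After 7 (l): row=1 col=7 char='l'
After 8 (h): row=1 col=6 char='b'
After 9 (b): row=1 col=0 char='s'
After 10 (^): row=1 col=0 char='s'
After 11 (G): row=3 col=0 char='m'
After 12 (h): row=3 col=0 char='m'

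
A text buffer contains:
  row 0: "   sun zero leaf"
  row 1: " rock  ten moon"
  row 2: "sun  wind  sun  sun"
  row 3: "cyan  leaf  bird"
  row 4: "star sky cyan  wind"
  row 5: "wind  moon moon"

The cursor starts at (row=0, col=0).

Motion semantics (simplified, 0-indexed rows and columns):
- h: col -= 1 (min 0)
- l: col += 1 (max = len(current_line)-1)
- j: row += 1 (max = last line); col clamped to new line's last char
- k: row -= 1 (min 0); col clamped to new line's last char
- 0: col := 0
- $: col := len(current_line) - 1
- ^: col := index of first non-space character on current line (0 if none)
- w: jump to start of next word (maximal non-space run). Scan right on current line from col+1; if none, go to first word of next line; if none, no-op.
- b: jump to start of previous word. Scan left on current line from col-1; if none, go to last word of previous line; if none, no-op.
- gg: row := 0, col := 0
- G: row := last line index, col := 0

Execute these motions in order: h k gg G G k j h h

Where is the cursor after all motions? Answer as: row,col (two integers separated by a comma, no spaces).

After 1 (h): row=0 col=0 char='_'
After 2 (k): row=0 col=0 char='_'
After 3 (gg): row=0 col=0 char='_'
After 4 (G): row=5 col=0 char='w'
After 5 (G): row=5 col=0 char='w'
After 6 (k): row=4 col=0 char='s'
After 7 (j): row=5 col=0 char='w'
After 8 (h): row=5 col=0 char='w'
After 9 (h): row=5 col=0 char='w'

Answer: 5,0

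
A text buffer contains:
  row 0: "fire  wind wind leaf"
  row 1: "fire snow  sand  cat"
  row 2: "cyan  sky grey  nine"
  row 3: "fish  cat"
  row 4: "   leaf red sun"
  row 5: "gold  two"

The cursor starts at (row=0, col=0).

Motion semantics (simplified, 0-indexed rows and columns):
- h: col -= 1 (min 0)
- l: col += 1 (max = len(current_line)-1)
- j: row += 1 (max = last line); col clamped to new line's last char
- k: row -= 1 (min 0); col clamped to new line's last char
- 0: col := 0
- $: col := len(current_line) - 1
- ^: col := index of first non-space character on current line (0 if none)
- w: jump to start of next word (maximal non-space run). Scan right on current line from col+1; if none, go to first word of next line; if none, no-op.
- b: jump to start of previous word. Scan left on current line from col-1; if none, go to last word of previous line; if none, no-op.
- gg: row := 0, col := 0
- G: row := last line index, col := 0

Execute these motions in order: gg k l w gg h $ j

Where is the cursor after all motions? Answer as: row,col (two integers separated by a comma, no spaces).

After 1 (gg): row=0 col=0 char='f'
After 2 (k): row=0 col=0 char='f'
After 3 (l): row=0 col=1 char='i'
After 4 (w): row=0 col=6 char='w'
After 5 (gg): row=0 col=0 char='f'
After 6 (h): row=0 col=0 char='f'
After 7 ($): row=0 col=19 char='f'
After 8 (j): row=1 col=19 char='t'

Answer: 1,19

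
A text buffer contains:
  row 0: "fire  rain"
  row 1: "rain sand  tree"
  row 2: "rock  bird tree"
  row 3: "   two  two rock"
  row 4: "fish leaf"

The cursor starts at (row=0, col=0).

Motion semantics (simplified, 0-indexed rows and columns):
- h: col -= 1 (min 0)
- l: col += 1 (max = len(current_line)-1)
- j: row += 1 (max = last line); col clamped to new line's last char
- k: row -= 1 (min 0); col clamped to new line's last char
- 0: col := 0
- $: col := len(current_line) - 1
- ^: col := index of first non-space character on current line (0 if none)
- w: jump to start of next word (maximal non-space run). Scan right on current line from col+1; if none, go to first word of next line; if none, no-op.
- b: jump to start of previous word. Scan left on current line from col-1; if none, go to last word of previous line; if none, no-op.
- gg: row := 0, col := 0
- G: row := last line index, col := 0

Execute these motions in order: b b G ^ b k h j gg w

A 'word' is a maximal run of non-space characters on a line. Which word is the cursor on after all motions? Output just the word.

Answer: rain

Derivation:
After 1 (b): row=0 col=0 char='f'
After 2 (b): row=0 col=0 char='f'
After 3 (G): row=4 col=0 char='f'
After 4 (^): row=4 col=0 char='f'
After 5 (b): row=3 col=12 char='r'
After 6 (k): row=2 col=12 char='r'
After 7 (h): row=2 col=11 char='t'
After 8 (j): row=3 col=11 char='_'
After 9 (gg): row=0 col=0 char='f'
After 10 (w): row=0 col=6 char='r'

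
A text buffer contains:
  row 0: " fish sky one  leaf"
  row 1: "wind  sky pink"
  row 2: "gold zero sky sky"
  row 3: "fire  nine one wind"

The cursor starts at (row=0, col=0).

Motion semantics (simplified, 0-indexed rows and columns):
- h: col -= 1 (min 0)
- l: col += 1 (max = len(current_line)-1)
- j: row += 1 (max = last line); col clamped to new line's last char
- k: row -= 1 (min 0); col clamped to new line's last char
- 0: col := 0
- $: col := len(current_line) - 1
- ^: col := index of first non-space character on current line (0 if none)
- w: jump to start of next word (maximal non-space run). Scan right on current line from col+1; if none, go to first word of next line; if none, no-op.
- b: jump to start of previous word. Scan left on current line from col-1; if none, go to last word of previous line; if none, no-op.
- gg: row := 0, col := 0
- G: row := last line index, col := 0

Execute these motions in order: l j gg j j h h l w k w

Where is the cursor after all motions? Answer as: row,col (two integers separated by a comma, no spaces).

Answer: 1,6

Derivation:
After 1 (l): row=0 col=1 char='f'
After 2 (j): row=1 col=1 char='i'
After 3 (gg): row=0 col=0 char='_'
After 4 (j): row=1 col=0 char='w'
After 5 (j): row=2 col=0 char='g'
After 6 (h): row=2 col=0 char='g'
After 7 (h): row=2 col=0 char='g'
After 8 (l): row=2 col=1 char='o'
After 9 (w): row=2 col=5 char='z'
After 10 (k): row=1 col=5 char='_'
After 11 (w): row=1 col=6 char='s'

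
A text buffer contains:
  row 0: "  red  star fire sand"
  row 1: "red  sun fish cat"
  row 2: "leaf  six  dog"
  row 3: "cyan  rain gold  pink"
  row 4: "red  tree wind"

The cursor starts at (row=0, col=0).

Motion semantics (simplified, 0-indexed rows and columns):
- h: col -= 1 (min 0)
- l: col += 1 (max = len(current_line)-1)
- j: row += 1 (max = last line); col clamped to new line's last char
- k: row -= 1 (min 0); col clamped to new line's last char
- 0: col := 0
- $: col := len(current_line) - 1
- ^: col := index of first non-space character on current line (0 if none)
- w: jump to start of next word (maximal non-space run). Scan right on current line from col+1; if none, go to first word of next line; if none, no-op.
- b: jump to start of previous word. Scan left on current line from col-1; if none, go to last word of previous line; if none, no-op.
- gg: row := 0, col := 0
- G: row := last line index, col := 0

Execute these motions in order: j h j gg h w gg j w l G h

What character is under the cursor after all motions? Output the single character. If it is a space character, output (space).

After 1 (j): row=1 col=0 char='r'
After 2 (h): row=1 col=0 char='r'
After 3 (j): row=2 col=0 char='l'
After 4 (gg): row=0 col=0 char='_'
After 5 (h): row=0 col=0 char='_'
After 6 (w): row=0 col=2 char='r'
After 7 (gg): row=0 col=0 char='_'
After 8 (j): row=1 col=0 char='r'
After 9 (w): row=1 col=5 char='s'
After 10 (l): row=1 col=6 char='u'
After 11 (G): row=4 col=0 char='r'
After 12 (h): row=4 col=0 char='r'

Answer: r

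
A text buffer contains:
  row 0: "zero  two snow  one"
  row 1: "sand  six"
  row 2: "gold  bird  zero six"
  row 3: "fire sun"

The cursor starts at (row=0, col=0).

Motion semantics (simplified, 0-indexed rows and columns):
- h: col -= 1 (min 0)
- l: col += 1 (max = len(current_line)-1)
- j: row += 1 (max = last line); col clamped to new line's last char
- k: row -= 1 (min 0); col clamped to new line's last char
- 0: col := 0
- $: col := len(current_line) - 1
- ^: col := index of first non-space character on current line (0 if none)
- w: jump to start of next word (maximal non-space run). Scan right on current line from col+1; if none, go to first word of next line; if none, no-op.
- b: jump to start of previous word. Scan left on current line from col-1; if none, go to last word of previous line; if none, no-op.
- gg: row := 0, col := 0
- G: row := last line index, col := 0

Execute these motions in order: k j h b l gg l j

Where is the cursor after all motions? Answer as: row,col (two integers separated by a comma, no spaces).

Answer: 1,1

Derivation:
After 1 (k): row=0 col=0 char='z'
After 2 (j): row=1 col=0 char='s'
After 3 (h): row=1 col=0 char='s'
After 4 (b): row=0 col=16 char='o'
After 5 (l): row=0 col=17 char='n'
After 6 (gg): row=0 col=0 char='z'
After 7 (l): row=0 col=1 char='e'
After 8 (j): row=1 col=1 char='a'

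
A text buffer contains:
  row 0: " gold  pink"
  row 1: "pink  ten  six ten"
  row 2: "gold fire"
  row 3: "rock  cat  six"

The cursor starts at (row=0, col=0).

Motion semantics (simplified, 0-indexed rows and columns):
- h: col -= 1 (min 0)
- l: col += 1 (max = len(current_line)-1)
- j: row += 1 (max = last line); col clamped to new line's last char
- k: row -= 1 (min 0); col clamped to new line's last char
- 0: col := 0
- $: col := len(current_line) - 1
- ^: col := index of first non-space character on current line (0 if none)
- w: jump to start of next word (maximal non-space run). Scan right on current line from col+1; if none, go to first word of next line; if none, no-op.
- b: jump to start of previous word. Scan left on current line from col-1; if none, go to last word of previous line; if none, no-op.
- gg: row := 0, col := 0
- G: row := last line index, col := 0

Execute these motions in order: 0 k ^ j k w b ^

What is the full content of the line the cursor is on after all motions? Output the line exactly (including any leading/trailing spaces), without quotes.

Answer:  gold  pink

Derivation:
After 1 (0): row=0 col=0 char='_'
After 2 (k): row=0 col=0 char='_'
After 3 (^): row=0 col=1 char='g'
After 4 (j): row=1 col=1 char='i'
After 5 (k): row=0 col=1 char='g'
After 6 (w): row=0 col=7 char='p'
After 7 (b): row=0 col=1 char='g'
After 8 (^): row=0 col=1 char='g'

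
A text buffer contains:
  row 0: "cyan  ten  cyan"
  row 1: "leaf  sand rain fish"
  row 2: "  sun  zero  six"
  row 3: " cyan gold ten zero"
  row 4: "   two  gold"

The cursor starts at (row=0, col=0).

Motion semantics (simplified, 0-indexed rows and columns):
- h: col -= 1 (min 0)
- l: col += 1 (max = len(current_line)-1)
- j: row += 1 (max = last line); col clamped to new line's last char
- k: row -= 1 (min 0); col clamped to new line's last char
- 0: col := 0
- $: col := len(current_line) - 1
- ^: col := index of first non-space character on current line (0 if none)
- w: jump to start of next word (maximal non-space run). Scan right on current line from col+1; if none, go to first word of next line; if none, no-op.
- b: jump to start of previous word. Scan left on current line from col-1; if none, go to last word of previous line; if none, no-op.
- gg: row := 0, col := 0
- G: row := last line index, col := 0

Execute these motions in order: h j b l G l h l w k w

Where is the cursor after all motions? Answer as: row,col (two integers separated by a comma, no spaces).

Answer: 3,6

Derivation:
After 1 (h): row=0 col=0 char='c'
After 2 (j): row=1 col=0 char='l'
After 3 (b): row=0 col=11 char='c'
After 4 (l): row=0 col=12 char='y'
After 5 (G): row=4 col=0 char='_'
After 6 (l): row=4 col=1 char='_'
After 7 (h): row=4 col=0 char='_'
After 8 (l): row=4 col=1 char='_'
After 9 (w): row=4 col=3 char='t'
After 10 (k): row=3 col=3 char='a'
After 11 (w): row=3 col=6 char='g'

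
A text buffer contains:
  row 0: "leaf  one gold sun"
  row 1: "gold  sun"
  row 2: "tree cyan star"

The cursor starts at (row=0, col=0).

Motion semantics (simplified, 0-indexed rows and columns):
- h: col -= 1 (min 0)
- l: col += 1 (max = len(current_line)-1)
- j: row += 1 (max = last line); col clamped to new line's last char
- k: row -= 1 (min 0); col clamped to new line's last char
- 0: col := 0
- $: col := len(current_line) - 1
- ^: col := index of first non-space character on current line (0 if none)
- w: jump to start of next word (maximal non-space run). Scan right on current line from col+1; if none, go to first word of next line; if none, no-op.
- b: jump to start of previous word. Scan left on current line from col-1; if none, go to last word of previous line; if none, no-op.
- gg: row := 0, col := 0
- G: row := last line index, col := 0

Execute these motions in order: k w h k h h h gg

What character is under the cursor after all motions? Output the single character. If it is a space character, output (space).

Answer: l

Derivation:
After 1 (k): row=0 col=0 char='l'
After 2 (w): row=0 col=6 char='o'
After 3 (h): row=0 col=5 char='_'
After 4 (k): row=0 col=5 char='_'
After 5 (h): row=0 col=4 char='_'
After 6 (h): row=0 col=3 char='f'
After 7 (h): row=0 col=2 char='a'
After 8 (gg): row=0 col=0 char='l'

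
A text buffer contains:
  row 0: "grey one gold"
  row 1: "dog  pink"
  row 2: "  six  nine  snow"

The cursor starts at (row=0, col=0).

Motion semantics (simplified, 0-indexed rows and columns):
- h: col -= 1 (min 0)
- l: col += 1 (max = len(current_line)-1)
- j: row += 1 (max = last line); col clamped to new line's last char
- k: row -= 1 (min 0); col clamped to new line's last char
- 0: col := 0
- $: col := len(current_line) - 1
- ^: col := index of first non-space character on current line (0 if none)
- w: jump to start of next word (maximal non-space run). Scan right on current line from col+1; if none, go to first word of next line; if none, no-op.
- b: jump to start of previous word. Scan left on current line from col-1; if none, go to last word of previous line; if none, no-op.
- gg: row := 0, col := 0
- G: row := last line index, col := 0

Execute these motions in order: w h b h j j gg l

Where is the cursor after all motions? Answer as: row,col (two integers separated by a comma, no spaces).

Answer: 0,1

Derivation:
After 1 (w): row=0 col=5 char='o'
After 2 (h): row=0 col=4 char='_'
After 3 (b): row=0 col=0 char='g'
After 4 (h): row=0 col=0 char='g'
After 5 (j): row=1 col=0 char='d'
After 6 (j): row=2 col=0 char='_'
After 7 (gg): row=0 col=0 char='g'
After 8 (l): row=0 col=1 char='r'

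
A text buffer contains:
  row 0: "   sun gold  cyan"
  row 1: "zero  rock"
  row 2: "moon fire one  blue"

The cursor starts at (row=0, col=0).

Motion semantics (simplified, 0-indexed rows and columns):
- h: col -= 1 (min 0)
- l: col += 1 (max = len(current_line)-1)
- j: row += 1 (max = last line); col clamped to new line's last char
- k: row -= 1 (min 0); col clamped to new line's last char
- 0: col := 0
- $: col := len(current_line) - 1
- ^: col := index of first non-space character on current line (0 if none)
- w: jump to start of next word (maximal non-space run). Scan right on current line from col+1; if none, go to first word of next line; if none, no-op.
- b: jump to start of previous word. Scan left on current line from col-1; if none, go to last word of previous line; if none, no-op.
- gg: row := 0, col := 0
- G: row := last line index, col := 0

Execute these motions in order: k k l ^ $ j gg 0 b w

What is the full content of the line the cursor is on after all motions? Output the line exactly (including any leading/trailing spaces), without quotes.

After 1 (k): row=0 col=0 char='_'
After 2 (k): row=0 col=0 char='_'
After 3 (l): row=0 col=1 char='_'
After 4 (^): row=0 col=3 char='s'
After 5 ($): row=0 col=16 char='n'
After 6 (j): row=1 col=9 char='k'
After 7 (gg): row=0 col=0 char='_'
After 8 (0): row=0 col=0 char='_'
After 9 (b): row=0 col=0 char='_'
After 10 (w): row=0 col=3 char='s'

Answer:    sun gold  cyan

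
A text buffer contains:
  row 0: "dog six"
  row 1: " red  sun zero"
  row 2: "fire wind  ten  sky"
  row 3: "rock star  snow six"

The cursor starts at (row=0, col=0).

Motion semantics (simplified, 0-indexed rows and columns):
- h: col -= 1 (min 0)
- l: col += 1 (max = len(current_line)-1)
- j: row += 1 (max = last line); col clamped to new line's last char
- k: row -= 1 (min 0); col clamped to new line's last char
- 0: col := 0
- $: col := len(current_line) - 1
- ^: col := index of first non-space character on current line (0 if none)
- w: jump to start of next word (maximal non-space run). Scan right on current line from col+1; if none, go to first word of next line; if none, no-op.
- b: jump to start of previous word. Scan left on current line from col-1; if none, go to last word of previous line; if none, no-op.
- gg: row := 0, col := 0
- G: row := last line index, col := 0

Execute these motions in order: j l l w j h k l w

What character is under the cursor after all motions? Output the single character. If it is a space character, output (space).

Answer: z

Derivation:
After 1 (j): row=1 col=0 char='_'
After 2 (l): row=1 col=1 char='r'
After 3 (l): row=1 col=2 char='e'
After 4 (w): row=1 col=6 char='s'
After 5 (j): row=2 col=6 char='i'
After 6 (h): row=2 col=5 char='w'
After 7 (k): row=1 col=5 char='_'
After 8 (l): row=1 col=6 char='s'
After 9 (w): row=1 col=10 char='z'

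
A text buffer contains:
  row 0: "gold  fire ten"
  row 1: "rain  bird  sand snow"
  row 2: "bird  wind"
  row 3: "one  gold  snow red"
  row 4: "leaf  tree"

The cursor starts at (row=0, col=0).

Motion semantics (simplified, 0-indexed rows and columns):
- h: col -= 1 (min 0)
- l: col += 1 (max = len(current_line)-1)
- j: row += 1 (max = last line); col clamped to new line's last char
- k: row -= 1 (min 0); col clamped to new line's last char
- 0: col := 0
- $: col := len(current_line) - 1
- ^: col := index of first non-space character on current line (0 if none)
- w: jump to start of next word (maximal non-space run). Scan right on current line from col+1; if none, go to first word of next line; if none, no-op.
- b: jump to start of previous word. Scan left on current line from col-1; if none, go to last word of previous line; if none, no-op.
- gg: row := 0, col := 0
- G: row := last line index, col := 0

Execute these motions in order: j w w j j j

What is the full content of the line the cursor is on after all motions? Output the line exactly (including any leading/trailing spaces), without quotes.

After 1 (j): row=1 col=0 char='r'
After 2 (w): row=1 col=6 char='b'
After 3 (w): row=1 col=12 char='s'
After 4 (j): row=2 col=9 char='d'
After 5 (j): row=3 col=9 char='_'
After 6 (j): row=4 col=9 char='e'

Answer: leaf  tree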